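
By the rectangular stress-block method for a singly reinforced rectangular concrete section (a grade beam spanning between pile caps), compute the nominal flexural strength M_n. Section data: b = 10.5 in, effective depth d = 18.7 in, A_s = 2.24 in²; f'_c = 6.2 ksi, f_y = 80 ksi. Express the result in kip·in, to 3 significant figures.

M_n ≈ 3060 kip·in

T = A_s f_y = 2.24 × 80 = 179.2 kips.
a = T/(0.85 f'_c b) = 179.2/(0.85 × 6.2 × 10.5) = 3.238 in.
M_n = T(d − a/2) = 179.2 × (18.7 − 1.619) = 3060.9 kip·in.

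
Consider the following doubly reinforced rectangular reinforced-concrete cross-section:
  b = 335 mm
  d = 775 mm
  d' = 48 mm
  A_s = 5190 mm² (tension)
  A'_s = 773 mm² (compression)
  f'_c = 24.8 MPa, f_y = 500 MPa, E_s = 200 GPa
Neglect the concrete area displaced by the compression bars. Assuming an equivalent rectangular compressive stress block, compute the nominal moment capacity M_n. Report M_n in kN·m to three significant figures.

M_n ≈ 1650 kN·m

Assume both tension and compression steel yield.
Net tension couple steel: A_s − A'_s = 4417 mm².
a = (A_s − A'_s) f_y / (0.85 f'_c b) = 2208500/(0.85 × 24.8 × 335) = 312.74 mm.
c = a/β₁ = 312.74/0.85 = 367.93 mm; ε'_s = 0.003(c − d')/c = 0.0026 ≥ f_y/E_s = 0.0025, so compression steel does yield.
M_n = (A_s − A'_s) f_y (d − a/2) + A'_s f_y (d − d') = [2208500 × (775 − 156.37) + 386500 × (775 − 48)] × 10⁻⁶ = 1366.24 + 280.99 = 1647.23 kN·m.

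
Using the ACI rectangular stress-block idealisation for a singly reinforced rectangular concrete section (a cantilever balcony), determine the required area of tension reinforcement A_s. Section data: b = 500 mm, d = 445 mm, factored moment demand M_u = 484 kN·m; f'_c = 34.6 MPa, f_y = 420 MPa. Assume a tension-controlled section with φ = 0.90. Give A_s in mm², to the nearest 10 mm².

M_n = M_u/φ = 484/0.90 = 537.778 kN·m.
With M_n = 0.85 f'_c a b (d − a/2), solve the quadratic for a:
a = d − √(d² − 2M_n/(0.85 f'_c b)) = 445 − √(445² − 2 × 537.778×10⁶/(0.85 × 34.6 × 500)) = 91.61 mm.
A_s = 0.85 f'_c a b / f_y = 0.85 × 34.6 × 91.61 × 500 / 420 = 3207.4 mm².

A_s ≈ 3210 mm²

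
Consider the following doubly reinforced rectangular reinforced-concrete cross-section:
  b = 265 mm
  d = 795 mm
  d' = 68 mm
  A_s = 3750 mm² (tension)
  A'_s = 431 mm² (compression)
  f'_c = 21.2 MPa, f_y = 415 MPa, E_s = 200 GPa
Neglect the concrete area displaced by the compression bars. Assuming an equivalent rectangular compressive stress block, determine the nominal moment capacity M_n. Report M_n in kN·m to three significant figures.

M_n ≈ 1030 kN·m

Assume both tension and compression steel yield.
Net tension couple steel: A_s − A'_s = 3319 mm².
a = (A_s − A'_s) f_y / (0.85 f'_c b) = 1377385/(0.85 × 21.2 × 265) = 288.44 mm.
c = a/β₁ = 288.44/0.85 = 339.34 mm; ε'_s = 0.003(c − d')/c = 0.0024 ≥ f_y/E_s = 0.0021, so compression steel does yield.
M_n = (A_s − A'_s) f_y (d − a/2) + A'_s f_y (d − d') = [1377385 × (795 − 144.22) + 178865 × (795 − 68)] × 10⁻⁶ = 896.37 + 130.03 = 1026.40 kN·m.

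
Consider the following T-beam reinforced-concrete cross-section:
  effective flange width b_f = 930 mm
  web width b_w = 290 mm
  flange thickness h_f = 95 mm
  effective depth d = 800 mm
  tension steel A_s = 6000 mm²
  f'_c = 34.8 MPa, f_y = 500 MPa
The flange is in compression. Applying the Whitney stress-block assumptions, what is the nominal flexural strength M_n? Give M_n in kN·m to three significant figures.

Tension: T = A_s f_y = 6000 × 500 = 3000000 N.
Try a within the flange: a = T/(0.85 f'_c b_f) = 3000000/(0.85 × 34.8 × 930) = 109.05 mm.
a = 109.05 > h_f = 95 mm: the block extends into the web. Split into flange-overhang and web parts.
C_f = 0.85 f'_c (b_f − b_w) h_f = 0.85 × 34.8 × (930 − 290) × 95 = 1798464 N.
Remaining web compression depth: a_w = (T − C_f)/(0.85 f'_c b_w) = (3000000 − 1798464)/(0.85 × 34.8 × 290) = 140.07 mm.
M_n = C_f(d − h_f/2) + (T − C_f)(d − a_w/2) = 1798464 × (800 − 47.5) + 1201536 × (800 − 70.035) = 1353.34 + 877.08 = 2230.42 × 10⁶ N·mm.
M_n = 2230.42 kN·m.

M_n ≈ 2230 kN·m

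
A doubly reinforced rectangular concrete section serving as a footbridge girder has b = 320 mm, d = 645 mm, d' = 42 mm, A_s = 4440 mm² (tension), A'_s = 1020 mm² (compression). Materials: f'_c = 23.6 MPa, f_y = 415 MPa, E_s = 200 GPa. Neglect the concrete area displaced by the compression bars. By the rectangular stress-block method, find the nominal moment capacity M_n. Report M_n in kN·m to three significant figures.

M_n ≈ 1010 kN·m

Assume both tension and compression steel yield.
Net tension couple steel: A_s − A'_s = 3420 mm².
a = (A_s − A'_s) f_y / (0.85 f'_c b) = 1419300/(0.85 × 23.6 × 320) = 221.10 mm.
c = a/β₁ = 221.10/0.85 = 260.12 mm; ε'_s = 0.003(c − d')/c = 0.0025 ≥ f_y/E_s = 0.0021, so compression steel does yield.
M_n = (A_s − A'_s) f_y (d − a/2) + A'_s f_y (d − d') = [1419300 × (645 − 110.55) + 423300 × (645 − 42)] × 10⁻⁶ = 758.54 + 255.25 = 1013.79 kN·m.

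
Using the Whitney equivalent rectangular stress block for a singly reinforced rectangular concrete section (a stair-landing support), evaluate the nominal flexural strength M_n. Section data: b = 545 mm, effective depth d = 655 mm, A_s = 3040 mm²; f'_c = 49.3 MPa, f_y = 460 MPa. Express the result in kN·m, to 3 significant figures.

M_n ≈ 873 kN·m

T = A_s f_y = 3040 × 460 = 1398400 N = 1398.4 kN.
From C = T: a = T/(0.85 f'_c b) = 1398400/(0.85 × 49.3 × 545) = 61.23 mm.
M_n = T(d − a/2) = 1398.4 kN × (655 − 30.615) mm = 873.14 kN·m.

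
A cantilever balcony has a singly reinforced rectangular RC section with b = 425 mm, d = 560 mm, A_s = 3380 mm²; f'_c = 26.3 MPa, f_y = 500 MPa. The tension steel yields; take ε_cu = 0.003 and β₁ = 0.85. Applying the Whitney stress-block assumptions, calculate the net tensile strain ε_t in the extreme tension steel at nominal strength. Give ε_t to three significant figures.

ε_t ≈ 0.00503

a = A_s f_y/(0.85 f'_c b) = 177.88 mm.
β₁ = 0.85, so c = a/β₁ = 177.88/0.85 = 209.27 mm.
From the linear strain diagram with ε_cu = 0.003: ε_t = 0.003 (d − c)/c = 0.003 × (560 − 209.27)/209.27 = 0.00503.
Since ε_t ≥ 0.005, the section is tension-controlled.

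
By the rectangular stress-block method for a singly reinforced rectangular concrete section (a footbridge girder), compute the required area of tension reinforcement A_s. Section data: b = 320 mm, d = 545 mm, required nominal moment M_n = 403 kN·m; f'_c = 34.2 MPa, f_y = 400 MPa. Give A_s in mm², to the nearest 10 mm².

A_s ≈ 2010 mm²

With M_n = 0.85 f'_c a b (d − a/2), solve the quadratic for a:
a = d − √(d² − 2M_n/(0.85 f'_c b)) = 545 − √(545² − 2 × 403×10⁶/(0.85 × 34.2 × 320)) = 86.33 mm.
A_s = 0.85 f'_c a b / f_y = 0.85 × 34.2 × 86.33 × 320 / 400 = 2007.7 mm².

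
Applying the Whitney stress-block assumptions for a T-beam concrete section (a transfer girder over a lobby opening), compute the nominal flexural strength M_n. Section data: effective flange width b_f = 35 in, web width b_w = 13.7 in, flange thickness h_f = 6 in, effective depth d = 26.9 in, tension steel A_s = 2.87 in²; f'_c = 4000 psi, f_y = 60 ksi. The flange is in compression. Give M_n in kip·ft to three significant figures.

Tension: T = A_s f_y = 2.87 × 60 = 172.2 kips.
Try a within the flange: a = T/(0.85 f'_c b_f) = 172.2/(0.85 × 4 × 35) = 1.447 in.
Since a = 1.447 ≤ h_f = 6 in, the stress block lies entirely in the flange; analyse as a rectangular beam of width b_f.
M_n = T(d − a/2) = 172.2 × (26.9 − 0.7235) = 4507.6 kip·in.
M_n = 4507.6/12 = 375.63 kip·ft.

M_n ≈ 376 kip·ft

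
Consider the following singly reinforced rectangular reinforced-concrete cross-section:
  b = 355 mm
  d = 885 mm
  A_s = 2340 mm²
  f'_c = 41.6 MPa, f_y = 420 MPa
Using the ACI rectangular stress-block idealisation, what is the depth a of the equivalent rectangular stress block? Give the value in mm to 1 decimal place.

a ≈ 78.3 mm

T = A_s f_y = 2340 × 420 = 982800 N = 982.8 kN.
Setting C = 0.85 f'_c a b equal to T: a = 982800/(0.85 × 41.6 × 355) = 78.3 mm.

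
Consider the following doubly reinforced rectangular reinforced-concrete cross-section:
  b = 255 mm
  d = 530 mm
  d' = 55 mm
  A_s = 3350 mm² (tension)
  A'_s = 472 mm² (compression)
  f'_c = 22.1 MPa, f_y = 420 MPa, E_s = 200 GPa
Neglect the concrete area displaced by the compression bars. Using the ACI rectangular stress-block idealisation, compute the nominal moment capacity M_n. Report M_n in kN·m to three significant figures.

Assume both tension and compression steel yield.
Net tension couple steel: A_s − A'_s = 2878 mm².
a = (A_s − A'_s) f_y / (0.85 f'_c b) = 1208760/(0.85 × 22.1 × 255) = 252.34 mm.
c = a/β₁ = 252.34/0.85 = 296.87 mm; ε'_s = 0.003(c − d')/c = 0.0024 ≥ f_y/E_s = 0.0021, so compression steel does yield.
M_n = (A_s − A'_s) f_y (d − a/2) + A'_s f_y (d − d') = [1208760 × (530 − 126.17) + 198240 × (530 − 55)] × 10⁻⁶ = 488.13 + 94.16 = 582.29 kN·m.

M_n ≈ 582 kN·m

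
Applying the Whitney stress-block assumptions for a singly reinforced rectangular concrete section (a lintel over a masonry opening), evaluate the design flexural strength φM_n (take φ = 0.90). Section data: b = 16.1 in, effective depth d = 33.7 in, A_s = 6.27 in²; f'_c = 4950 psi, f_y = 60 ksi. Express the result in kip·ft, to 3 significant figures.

φM_n ≈ 872 kip·ft

T = A_s f_y = 6.27 × 60 = 376.2 kips.
a = T/(0.85 f'_c b) = 376.2/(0.85 × 4.95 × 16.1) = 5.554 in.
M_n = T(d − a/2) = 376.2 × (33.7 − 2.777) = 11633.2 kip·in = 11633.2/12 = 969.43 kip·ft.
φM_n = 0.90 × 969.43 = 872.49 kip·ft.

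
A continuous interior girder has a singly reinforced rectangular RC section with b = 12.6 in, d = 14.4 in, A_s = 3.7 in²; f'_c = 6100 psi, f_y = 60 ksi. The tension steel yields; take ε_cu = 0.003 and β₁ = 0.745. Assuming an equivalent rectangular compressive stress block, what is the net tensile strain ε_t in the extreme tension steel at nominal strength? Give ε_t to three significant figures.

ε_t ≈ 0.00647

a = A_s f_y/(0.85 f'_c b) = 3.398 in.
β₁ = 0.745, so c = a/β₁ = 3.398/0.745 = 4.561 in.
From the linear strain diagram with ε_cu = 0.003: ε_t = 0.003 (d − c)/c = 0.003 × (14.4 − 4.561)/4.561 = 0.00647.
Since ε_t ≥ 0.005, the section is tension-controlled.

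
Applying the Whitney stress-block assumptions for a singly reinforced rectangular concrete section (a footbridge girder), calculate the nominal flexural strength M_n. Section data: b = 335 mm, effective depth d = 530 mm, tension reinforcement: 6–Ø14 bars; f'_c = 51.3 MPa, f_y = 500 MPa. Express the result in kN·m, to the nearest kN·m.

A_s = 6 × 154 = 924 mm².
T = A_s f_y = 924 × 500 = 462000 N = 462 kN.
From C = T: a = T/(0.85 f'_c b) = 462000/(0.85 × 51.3 × 335) = 31.63 mm.
M_n = T(d − a/2) = 462 kN × (530 − 15.815) mm = 237.55 kN·m.

M_n ≈ 238 kN·m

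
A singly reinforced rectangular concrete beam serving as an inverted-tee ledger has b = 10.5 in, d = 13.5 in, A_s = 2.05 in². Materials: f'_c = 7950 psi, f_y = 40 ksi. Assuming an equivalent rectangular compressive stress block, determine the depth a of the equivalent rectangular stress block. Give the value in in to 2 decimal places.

a ≈ 1.16 in

T = A_s f_y = 2.05 × 40 = 82 kips.
a = T/(0.85 f'_c b) = 82/(0.85 × 7.95 × 10.5) = 1.16 in.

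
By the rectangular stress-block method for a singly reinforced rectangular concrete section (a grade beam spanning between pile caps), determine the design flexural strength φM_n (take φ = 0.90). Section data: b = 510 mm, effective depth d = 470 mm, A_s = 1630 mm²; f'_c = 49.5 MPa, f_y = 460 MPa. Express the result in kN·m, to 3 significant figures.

T = A_s f_y = 1630 × 460 = 749800 N = 749.8 kN.
From C = T: a = T/(0.85 f'_c b) = 749800/(0.85 × 49.5 × 510) = 34.94 mm.
M_n = T(d − a/2) = 749.8 kN × (470 − 17.47) mm = 339.31 kN·m.
φM_n = 0.90 × 339.31 = 305.38 kN·m.

φM_n ≈ 305 kN·m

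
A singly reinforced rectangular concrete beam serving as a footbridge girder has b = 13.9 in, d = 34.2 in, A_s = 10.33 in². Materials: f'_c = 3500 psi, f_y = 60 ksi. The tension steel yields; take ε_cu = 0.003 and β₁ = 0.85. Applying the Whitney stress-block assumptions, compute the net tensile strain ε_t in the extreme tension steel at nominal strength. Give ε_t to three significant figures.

a = A_s f_y/(0.85 f'_c b) = 14.988 in.
β₁ = 0.85, so c = a/β₁ = 14.988/0.85 = 17.633 in.
From the linear strain diagram with ε_cu = 0.003: ε_t = 0.003 (d − c)/c = 0.003 × (34.2 − 17.633)/17.633 = 0.00282.
ε_t < 0.004 — the section is over-reinforced for flexure under ACI limits.

ε_t ≈ 0.00282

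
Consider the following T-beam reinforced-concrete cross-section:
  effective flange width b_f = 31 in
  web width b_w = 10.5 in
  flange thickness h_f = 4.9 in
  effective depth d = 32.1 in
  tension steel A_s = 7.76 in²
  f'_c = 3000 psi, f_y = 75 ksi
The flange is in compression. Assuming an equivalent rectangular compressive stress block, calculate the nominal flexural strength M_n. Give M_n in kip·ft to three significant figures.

M_n ≈ 1340 kip·ft

Tension: T = A_s f_y = 7.76 × 75 = 582 kips.
Try a within the flange: a = T/(0.85 f'_c b_f) = 582/(0.85 × 3 × 31) = 7.362 in.
a = 7.362 > h_f = 4.9 in: the block extends into the web. Split into flange-overhang and web parts.
C_f = 0.85 f'_c (b_f − b_w) h_f = 0.85 × 3 × (31 − 10.5) × 4.9 = 256.1 kips.
Remaining web compression depth: a_w = (T − C_f)/(0.85 f'_c b_w) = (582 − 256.1)/(0.85 × 3 × 10.5) = 12.172 in.
M_n = C_f(d − h_f/2) + (T − C_f)(d − a_w/2) = 256.1 × (32.1 − 2.45) + 325.9 × (32.1 − 6.086) = 7593.4 + 8478.0 = 16071.4 kip·in.
M_n = 16071.4/12 = 1339.28 kip·ft.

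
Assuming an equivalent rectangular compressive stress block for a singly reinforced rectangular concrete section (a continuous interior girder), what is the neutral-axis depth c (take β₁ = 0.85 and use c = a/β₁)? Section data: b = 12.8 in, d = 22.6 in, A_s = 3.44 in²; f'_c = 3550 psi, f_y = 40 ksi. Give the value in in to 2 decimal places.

c ≈ 4.19 in

T = A_s f_y = 3.44 × 40 = 137.6 kips.
a = T/(0.85 f'_c b) = 137.6/(0.85 × 3.55 × 12.8) = 3.5626 in.
With β₁ = 0.85, c = a/β₁ = 3.5626/0.85 = 4.19 in.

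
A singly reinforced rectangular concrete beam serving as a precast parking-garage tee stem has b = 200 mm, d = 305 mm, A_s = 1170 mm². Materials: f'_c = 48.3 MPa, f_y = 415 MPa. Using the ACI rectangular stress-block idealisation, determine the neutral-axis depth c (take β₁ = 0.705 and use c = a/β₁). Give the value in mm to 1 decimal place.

T = A_s f_y = 1170 × 415 = 485550 N = 485.55 kN.
Setting C = 0.85 f'_c a b equal to T: a = 485550/(0.85 × 48.3 × 200) = 59.134 mm.
With β₁ = 0.705, c = a/β₁ = 59.134/0.705 = 83.9 mm.

c ≈ 83.9 mm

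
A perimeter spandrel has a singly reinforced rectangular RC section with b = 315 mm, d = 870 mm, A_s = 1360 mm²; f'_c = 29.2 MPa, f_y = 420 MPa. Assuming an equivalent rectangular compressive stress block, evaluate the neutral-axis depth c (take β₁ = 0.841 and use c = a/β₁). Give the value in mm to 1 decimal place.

c ≈ 86.9 mm

T = A_s f_y = 1360 × 420 = 571200 N = 571.2 kN.
Setting C = 0.85 f'_c a b equal to T: a = 571200/(0.85 × 29.2 × 315) = 73.059 mm.
With β₁ = 0.841, c = a/β₁ = 73.059/0.841 = 86.9 mm.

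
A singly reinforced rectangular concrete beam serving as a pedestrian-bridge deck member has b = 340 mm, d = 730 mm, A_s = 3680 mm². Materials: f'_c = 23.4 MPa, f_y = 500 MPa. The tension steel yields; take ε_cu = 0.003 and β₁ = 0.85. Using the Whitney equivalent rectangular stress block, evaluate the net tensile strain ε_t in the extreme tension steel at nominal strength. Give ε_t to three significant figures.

a = A_s f_y/(0.85 f'_c b) = 272.08 mm.
β₁ = 0.85, so c = a/β₁ = 272.08/0.85 = 320.09 mm.
From the linear strain diagram with ε_cu = 0.003: ε_t = 0.003 (d − c)/c = 0.003 × (730 − 320.09)/320.09 = 0.00384.
ε_t < 0.004 — the section is over-reinforced for flexure under ACI limits.

ε_t ≈ 0.00384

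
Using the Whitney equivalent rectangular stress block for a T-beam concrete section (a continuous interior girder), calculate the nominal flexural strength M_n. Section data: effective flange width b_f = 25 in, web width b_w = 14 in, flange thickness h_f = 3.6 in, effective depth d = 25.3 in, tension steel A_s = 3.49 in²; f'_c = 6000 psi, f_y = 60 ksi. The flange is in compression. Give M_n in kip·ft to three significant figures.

M_n ≈ 427 kip·ft

Tension: T = A_s f_y = 3.49 × 60 = 209.4 kips.
Try a within the flange: a = T/(0.85 f'_c b_f) = 209.4/(0.85 × 6 × 25) = 1.642 in.
Since a = 1.642 ≤ h_f = 3.6 in, the stress block lies entirely in the flange; analyse as a rectangular beam of width b_f.
M_n = T(d − a/2) = 209.4 × (25.3 − 0.821) = 5125.9 kip·in.
M_n = 5125.9/12 = 427.16 kip·ft.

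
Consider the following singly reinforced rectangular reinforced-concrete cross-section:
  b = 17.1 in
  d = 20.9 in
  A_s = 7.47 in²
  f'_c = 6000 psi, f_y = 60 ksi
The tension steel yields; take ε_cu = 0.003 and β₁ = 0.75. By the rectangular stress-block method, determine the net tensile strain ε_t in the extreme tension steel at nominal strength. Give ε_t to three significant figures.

a = A_s f_y/(0.85 f'_c b) = 5.139 in.
β₁ = 0.75, so c = a/β₁ = 5.139/0.75 = 6.852 in.
From the linear strain diagram with ε_cu = 0.003: ε_t = 0.003 (d − c)/c = 0.003 × (20.9 − 6.852)/6.852 = 0.00615.
Since ε_t ≥ 0.005, the section is tension-controlled.

ε_t ≈ 0.00615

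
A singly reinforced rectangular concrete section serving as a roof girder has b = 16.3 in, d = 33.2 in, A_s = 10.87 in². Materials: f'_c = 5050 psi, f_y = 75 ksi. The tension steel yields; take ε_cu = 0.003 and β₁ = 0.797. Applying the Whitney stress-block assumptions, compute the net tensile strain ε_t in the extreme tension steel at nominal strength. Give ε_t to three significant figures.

a = A_s f_y/(0.85 f'_c b) = 11.652 in.
β₁ = 0.797, so c = a/β₁ = 11.652/0.797 = 14.620 in.
From the linear strain diagram with ε_cu = 0.003: ε_t = 0.003 (d − c)/c = 0.003 × (33.2 − 14.620)/14.620 = 0.00381.
ε_t < 0.004 — the section is over-reinforced for flexure under ACI limits.

ε_t ≈ 0.00381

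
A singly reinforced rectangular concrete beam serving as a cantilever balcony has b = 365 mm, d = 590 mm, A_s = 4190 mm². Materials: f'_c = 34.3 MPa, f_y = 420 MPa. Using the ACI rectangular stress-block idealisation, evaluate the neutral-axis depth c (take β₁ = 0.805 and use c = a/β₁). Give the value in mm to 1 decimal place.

T = A_s f_y = 4190 × 420 = 1759800 N = 1759.8 kN.
Setting C = 0.85 f'_c a b equal to T: a = 1759800/(0.85 × 34.3 × 365) = 165.370 mm.
With β₁ = 0.805, c = a/β₁ = 165.370/0.805 = 205.4 mm.

c ≈ 205.4 mm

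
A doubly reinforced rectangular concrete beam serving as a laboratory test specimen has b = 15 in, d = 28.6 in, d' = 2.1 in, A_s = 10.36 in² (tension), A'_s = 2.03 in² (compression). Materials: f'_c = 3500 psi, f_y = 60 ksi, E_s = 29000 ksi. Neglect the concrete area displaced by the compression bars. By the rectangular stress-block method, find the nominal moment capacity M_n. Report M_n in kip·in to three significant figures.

Assume both steels yield.
a = (A_s − A'_s) f_y/(0.85 f'_c b) = (10.36 − 2.03) × 60/(0.85 × 3.5 × 15) = 11.200 in.
c = a/β₁ = 11.200/0.85 = 13.176 in; ε'_s = 0.003(c − d')/c = 0.0025 ≥ ε_y = 0.0021, so the compression steel yields.
M_n = (A_s − A'_s) f_y (d − a/2) + A'_s f_y (d − d') = 499.8 × (28.6 − 5.6) + 121.8 × (28.6 − 2.1) = 11495.4 + 3227.7 = 14723.1 kip·in.

M_n ≈ 14700 kip·in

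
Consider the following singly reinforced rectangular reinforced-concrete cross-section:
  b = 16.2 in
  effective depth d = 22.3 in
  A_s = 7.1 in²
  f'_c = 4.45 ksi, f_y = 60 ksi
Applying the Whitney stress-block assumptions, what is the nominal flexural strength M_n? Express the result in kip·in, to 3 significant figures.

T = A_s f_y = 7.1 × 60 = 426 kips.
a = T/(0.85 f'_c b) = 426/(0.85 × 4.45 × 16.2) = 6.952 in.
M_n = T(d − a/2) = 426 × (22.3 − 3.476) = 8019.0 kip·in.

M_n ≈ 8020 kip·in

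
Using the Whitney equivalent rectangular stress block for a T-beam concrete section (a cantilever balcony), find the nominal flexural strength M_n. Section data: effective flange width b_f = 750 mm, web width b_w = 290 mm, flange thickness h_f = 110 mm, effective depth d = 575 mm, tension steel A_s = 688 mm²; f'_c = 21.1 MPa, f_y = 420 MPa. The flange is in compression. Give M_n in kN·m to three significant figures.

M_n ≈ 163 kN·m

Tension: T = A_s f_y = 688 × 420 = 288960 N.
Try a within the flange: a = T/(0.85 f'_c b_f) = 288960/(0.85 × 21.1 × 750) = 21.48 mm.
Since a = 21.48 ≤ h_f = 110 mm, the stress block lies entirely in the flange; analyse as a rectangular beam of width b_f.
M_n = T(d − a/2) = 288960 × (575 − 10.74) = 163.05 × 10⁶ N·mm.
M_n = 163.05 kN·m.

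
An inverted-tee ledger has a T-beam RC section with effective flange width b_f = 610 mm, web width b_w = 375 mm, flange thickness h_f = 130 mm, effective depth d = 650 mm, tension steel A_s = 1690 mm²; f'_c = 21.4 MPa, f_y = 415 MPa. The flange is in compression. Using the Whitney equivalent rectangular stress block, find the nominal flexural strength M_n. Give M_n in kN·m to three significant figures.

Tension: T = A_s f_y = 1690 × 415 = 701350 N.
Try a within the flange: a = T/(0.85 f'_c b_f) = 701350/(0.85 × 21.4 × 610) = 63.21 mm.
Since a = 63.21 ≤ h_f = 130 mm, the stress block lies entirely in the flange; analyse as a rectangular beam of width b_f.
M_n = T(d − a/2) = 701350 × (650 − 31.605) = 433.71 × 10⁶ N·mm.
M_n = 433.71 kN·m.

M_n ≈ 434 kN·m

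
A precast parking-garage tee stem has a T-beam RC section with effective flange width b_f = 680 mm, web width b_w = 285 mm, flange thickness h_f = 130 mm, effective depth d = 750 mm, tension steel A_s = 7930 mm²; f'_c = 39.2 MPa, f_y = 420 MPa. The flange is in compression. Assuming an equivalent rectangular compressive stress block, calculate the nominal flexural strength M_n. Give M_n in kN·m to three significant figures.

Tension: T = A_s f_y = 7930 × 420 = 3330600 N.
Try a within the flange: a = T/(0.85 f'_c b_f) = 3330600/(0.85 × 39.2 × 680) = 147.00 mm.
a = 147.00 > h_f = 130 mm: the block extends into the web. Split into flange-overhang and web parts.
C_f = 0.85 f'_c (b_f − b_w) h_f = 0.85 × 39.2 × (680 − 285) × 130 = 1710982 N.
Remaining web compression depth: a_w = (T − C_f)/(0.85 f'_c b_w) = (3330600 − 1710982)/(0.85 × 39.2 × 285) = 170.55 mm.
M_n = C_f(d − h_f/2) + (T − C_f)(d − a_w/2) = 1710982 × (750 − 65) + 1619618 × (750 − 85.275) = 1172.02 + 1076.60 = 2248.62 × 10⁶ N·mm.
M_n = 2248.62 kN·m.

M_n ≈ 2250 kN·m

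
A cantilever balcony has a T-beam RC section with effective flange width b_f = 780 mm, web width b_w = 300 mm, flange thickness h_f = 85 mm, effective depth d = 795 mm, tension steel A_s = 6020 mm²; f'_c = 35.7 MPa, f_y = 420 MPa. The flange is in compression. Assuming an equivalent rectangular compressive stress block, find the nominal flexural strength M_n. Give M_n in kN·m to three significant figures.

Tension: T = A_s f_y = 6020 × 420 = 2528400 N.
Try a within the flange: a = T/(0.85 f'_c b_f) = 2528400/(0.85 × 35.7 × 780) = 106.82 mm.
a = 106.82 > h_f = 85 mm: the block extends into the web. Split into flange-overhang and web parts.
C_f = 0.85 f'_c (b_f − b_w) h_f = 0.85 × 35.7 × (780 − 300) × 85 = 1238076 N.
Remaining web compression depth: a_w = (T − C_f)/(0.85 f'_c b_w) = (2528400 − 1238076)/(0.85 × 35.7 × 300) = 141.74 mm.
M_n = C_f(d − h_f/2) + (T − C_f)(d − a_w/2) = 1238076 × (795 − 42.5) + 1290324 × (795 − 70.87) = 931.65 + 934.36 = 1866.01 × 10⁶ N·mm.
M_n = 1866.01 kN·m.

M_n ≈ 1870 kN·m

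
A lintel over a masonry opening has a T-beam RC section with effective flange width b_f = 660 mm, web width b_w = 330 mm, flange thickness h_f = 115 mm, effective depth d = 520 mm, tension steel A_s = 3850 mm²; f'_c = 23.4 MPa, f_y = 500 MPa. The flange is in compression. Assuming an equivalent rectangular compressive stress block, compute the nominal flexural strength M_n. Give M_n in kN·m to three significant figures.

M_n ≈ 853 kN·m

Tension: T = A_s f_y = 3850 × 500 = 1925000 N.
Try a within the flange: a = T/(0.85 f'_c b_f) = 1925000/(0.85 × 23.4 × 660) = 146.64 mm.
a = 146.64 > h_f = 115 mm: the block extends into the web. Split into flange-overhang and web parts.
C_f = 0.85 f'_c (b_f − b_w) h_f = 0.85 × 23.4 × (660 − 330) × 115 = 754826 N.
Remaining web compression depth: a_w = (T − C_f)/(0.85 f'_c b_w) = (1925000 − 754826)/(0.85 × 23.4 × 330) = 178.28 mm.
M_n = C_f(d − h_f/2) + (T − C_f)(d − a_w/2) = 754826 × (520 − 57.5) + 1170174 × (520 − 89.14) = 349.11 + 504.18 = 853.29 × 10⁶ N·mm.
M_n = 853.29 kN·m.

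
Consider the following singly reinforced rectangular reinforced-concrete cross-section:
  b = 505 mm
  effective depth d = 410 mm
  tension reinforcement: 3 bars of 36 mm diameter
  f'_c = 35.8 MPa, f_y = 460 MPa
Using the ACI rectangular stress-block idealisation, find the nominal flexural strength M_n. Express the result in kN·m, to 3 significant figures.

M_n ≈ 512 kN·m

A_s = 3 × 1018 = 3054 mm².
T = A_s f_y = 3054 × 460 = 1404840 N = 1404.84 kN.
From C = T: a = T/(0.85 f'_c b) = 1404840/(0.85 × 35.8 × 505) = 91.42 mm.
M_n = T(d − a/2) = 1404.84 kN × (410 − 45.71) mm = 511.77 kN·m.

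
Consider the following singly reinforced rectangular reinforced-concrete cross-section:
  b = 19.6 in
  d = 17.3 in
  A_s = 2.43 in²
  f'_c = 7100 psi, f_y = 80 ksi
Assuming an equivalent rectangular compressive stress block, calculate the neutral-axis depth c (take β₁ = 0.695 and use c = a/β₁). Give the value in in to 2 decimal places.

c ≈ 2.36 in

T = A_s f_y = 2.43 × 80 = 194.4 kips.
a = T/(0.85 f'_c b) = 194.4/(0.85 × 7.1 × 19.6) = 1.6435 in.
With β₁ = 0.695, c = a/β₁ = 1.6435/0.695 = 2.36 in.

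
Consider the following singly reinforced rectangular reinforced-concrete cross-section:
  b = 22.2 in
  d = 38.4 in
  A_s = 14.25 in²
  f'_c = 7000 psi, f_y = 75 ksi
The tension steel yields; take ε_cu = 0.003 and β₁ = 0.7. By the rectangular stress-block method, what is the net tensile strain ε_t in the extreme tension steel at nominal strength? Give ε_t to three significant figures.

ε_t ≈ 0.00697

a = A_s f_y/(0.85 f'_c b) = 8.091 in.
β₁ = 0.7, so c = a/β₁ = 8.091/0.7 = 11.559 in.
From the linear strain diagram with ε_cu = 0.003: ε_t = 0.003 (d − c)/c = 0.003 × (38.4 − 11.559)/11.559 = 0.00697.
Since ε_t ≥ 0.005, the section is tension-controlled.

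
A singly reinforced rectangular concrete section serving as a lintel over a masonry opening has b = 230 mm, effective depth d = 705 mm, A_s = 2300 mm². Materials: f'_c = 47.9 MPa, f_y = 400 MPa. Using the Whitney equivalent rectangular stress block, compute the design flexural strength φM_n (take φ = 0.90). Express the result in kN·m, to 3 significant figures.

φM_n ≈ 543 kN·m

T = A_s f_y = 2300 × 400 = 920000 N = 920 kN.
From C = T: a = T/(0.85 f'_c b) = 920000/(0.85 × 47.9 × 230) = 98.24 mm.
M_n = T(d − a/2) = 920 kN × (705 − 49.12) mm = 603.41 kN·m.
φM_n = 0.90 × 603.41 = 543.07 kN·m.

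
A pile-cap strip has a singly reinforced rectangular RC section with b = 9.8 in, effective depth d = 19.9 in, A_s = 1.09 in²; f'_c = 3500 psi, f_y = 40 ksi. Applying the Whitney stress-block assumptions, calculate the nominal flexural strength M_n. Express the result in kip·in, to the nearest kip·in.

T = A_s f_y = 1.09 × 40 = 43.6 kips.
a = T/(0.85 f'_c b) = 43.6/(0.85 × 3.5 × 9.8) = 1.495 in.
M_n = T(d − a/2) = 43.6 × (19.9 − 0.7475) = 835.0 kip·in.

M_n ≈ 835 kip·in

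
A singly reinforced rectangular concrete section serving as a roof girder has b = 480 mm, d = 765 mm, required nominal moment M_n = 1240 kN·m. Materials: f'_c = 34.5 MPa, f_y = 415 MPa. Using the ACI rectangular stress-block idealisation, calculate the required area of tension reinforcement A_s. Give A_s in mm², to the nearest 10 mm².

With M_n = 0.85 f'_c a b (d − a/2), solve the quadratic for a:
a = d − √(d² − 2M_n/(0.85 f'_c b)) = 765 − √(765² − 2 × 1240×10⁶/(0.85 × 34.5 × 480)) = 125.44 mm.
A_s = 0.85 f'_c a b / f_y = 0.85 × 34.5 × 125.44 × 480 / 415 = 4254.7 mm².

A_s ≈ 4250 mm²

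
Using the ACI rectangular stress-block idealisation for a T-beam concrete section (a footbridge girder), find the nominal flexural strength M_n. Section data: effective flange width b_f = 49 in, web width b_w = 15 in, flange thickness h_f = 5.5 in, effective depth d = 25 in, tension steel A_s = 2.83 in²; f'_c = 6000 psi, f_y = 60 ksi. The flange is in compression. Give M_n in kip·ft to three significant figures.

M_n ≈ 349 kip·ft

Tension: T = A_s f_y = 2.83 × 60 = 169.8 kips.
Try a within the flange: a = T/(0.85 f'_c b_f) = 169.8/(0.85 × 6 × 49) = 0.679 in.
Since a = 0.679 ≤ h_f = 5.5 in, the stress block lies entirely in the flange; analyse as a rectangular beam of width b_f.
M_n = T(d − a/2) = 169.8 × (25 − 0.3395) = 4187.4 kip·in.
M_n = 4187.4/12 = 348.95 kip·ft.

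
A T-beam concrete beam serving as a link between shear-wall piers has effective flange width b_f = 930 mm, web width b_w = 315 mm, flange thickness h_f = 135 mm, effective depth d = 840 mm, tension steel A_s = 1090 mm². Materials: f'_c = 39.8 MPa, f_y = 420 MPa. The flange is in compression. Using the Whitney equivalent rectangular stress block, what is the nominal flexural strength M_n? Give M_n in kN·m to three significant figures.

M_n ≈ 381 kN·m

Tension: T = A_s f_y = 1090 × 420 = 457800 N.
Try a within the flange: a = T/(0.85 f'_c b_f) = 457800/(0.85 × 39.8 × 930) = 14.55 mm.
Since a = 14.55 ≤ h_f = 135 mm, the stress block lies entirely in the flange; analyse as a rectangular beam of width b_f.
M_n = T(d − a/2) = 457800 × (840 − 7.275) = 381.22 × 10⁶ N·mm.
M_n = 381.22 kN·m.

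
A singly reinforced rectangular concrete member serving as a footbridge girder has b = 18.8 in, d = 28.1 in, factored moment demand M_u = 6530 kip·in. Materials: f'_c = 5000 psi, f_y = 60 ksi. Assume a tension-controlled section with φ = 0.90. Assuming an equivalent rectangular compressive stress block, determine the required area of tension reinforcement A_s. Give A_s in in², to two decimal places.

A_s ≈ 4.58 in²

M_n = M_u/φ = 6530/0.90 = 7255.56 kip·in.
From M_n = 0.85 f'_c a b (d − a/2):
a = d − √(d² − 2M_n/(0.85 f'_c b)) = 28.1 − √(28.1² − 2 × 7255.56/(0.85 × 5 × 18.8)) = 3.442 in.
A_s = 0.85 f'_c a b / f_y = 0.85 × 5 × 3.442 × 18.8 / 60 = 4.584 in².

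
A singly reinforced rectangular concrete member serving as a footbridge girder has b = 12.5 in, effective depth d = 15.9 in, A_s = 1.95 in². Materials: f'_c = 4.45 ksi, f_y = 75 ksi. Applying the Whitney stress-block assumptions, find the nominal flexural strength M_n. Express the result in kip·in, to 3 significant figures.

T = A_s f_y = 1.95 × 75 = 146.25 kips.
a = T/(0.85 f'_c b) = 146.25/(0.85 × 4.45 × 12.5) = 3.093 in.
M_n = T(d − a/2) = 146.25 × (15.9 − 1.5465) = 2099.2 kip·in.

M_n ≈ 2100 kip·in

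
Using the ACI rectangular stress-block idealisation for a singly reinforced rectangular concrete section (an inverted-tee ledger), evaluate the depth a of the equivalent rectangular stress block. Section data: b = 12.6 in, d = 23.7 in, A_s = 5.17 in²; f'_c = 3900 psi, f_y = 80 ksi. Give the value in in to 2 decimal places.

a ≈ 9.90 in

T = A_s f_y = 5.17 × 80 = 413.6 kips.
a = T/(0.85 f'_c b) = 413.6/(0.85 × 3.9 × 12.6) = 9.90 in.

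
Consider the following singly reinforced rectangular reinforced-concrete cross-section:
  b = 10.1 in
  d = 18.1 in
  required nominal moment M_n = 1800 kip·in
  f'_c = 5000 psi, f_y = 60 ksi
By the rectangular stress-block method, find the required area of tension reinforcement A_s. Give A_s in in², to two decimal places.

From M_n = 0.85 f'_c a b (d − a/2):
a = d − √(d² − 2M_n/(0.85 f'_c b)) = 18.1 − √(18.1² − 2 × 1800/(0.85 × 5 × 10.1)) = 2.488 in.
A_s = 0.85 f'_c a b / f_y = 0.85 × 5 × 2.488 × 10.1 / 60 = 1.780 in².

A_s ≈ 1.78 in²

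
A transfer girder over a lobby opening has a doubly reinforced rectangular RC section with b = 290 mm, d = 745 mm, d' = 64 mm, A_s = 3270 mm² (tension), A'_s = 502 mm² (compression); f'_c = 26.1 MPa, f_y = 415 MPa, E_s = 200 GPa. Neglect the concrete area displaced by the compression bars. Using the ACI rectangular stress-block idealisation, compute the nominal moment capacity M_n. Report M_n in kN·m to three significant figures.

Assume both tension and compression steel yield.
Net tension couple steel: A_s − A'_s = 2768 mm².
a = (A_s − A'_s) f_y / (0.85 f'_c b) = 1148720/(0.85 × 26.1 × 290) = 178.55 mm.
c = a/β₁ = 178.55/0.85 = 210.06 mm; ε'_s = 0.003(c − d')/c = 0.0021 ≥ f_y/E_s = 0.0021, so compression steel does yield.
M_n = (A_s − A'_s) f_y (d − a/2) + A'_s f_y (d − d') = [1148720 × (745 − 89.275) + 208330 × (745 − 64)] × 10⁻⁶ = 753.24 + 141.87 = 895.11 kN·m.

M_n ≈ 895 kN·m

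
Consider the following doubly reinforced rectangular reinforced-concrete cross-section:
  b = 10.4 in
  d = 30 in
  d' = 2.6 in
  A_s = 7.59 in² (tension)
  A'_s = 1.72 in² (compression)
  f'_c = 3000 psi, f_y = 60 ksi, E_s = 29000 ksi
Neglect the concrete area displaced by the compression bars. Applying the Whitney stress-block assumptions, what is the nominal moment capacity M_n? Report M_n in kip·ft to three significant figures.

Assume both steels yield.
a = (A_s − A'_s) f_y/(0.85 f'_c b) = (7.59 − 1.72) × 60/(0.85 × 3 × 10.4) = 13.281 in.
c = a/β₁ = 13.281/0.85 = 15.625 in; ε'_s = 0.003(c − d')/c = 0.0025 ≥ ε_y = 0.0021, so the compression steel yields.
M_n = (A_s − A'_s) f_y (d − a/2) + A'_s f_y (d − d') = 352.2 × (30 − 6.6405) + 103.2 × (30 − 2.6) = 8227.2 + 2827.7 = 11054.9 kip·in = 11054.9/12 = 921.24 kip·ft.

M_n ≈ 921 kip·ft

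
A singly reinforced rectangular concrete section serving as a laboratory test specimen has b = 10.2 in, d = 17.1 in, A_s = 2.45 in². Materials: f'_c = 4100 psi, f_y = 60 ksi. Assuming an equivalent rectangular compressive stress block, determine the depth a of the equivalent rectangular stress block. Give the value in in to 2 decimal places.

T = A_s f_y = 2.45 × 60 = 147 kips.
a = T/(0.85 f'_c b) = 147/(0.85 × 4.1 × 10.2) = 4.14 in.

a ≈ 4.14 in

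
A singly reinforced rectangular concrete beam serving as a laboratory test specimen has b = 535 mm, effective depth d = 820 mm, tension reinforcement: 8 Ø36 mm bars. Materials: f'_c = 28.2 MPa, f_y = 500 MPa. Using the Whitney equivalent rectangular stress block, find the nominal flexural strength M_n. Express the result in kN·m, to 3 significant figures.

A_s = 8 × 1018 = 8144 mm².
T = A_s f_y = 8144 × 500 = 4072000 N = 4072 kN.
From C = T: a = T/(0.85 f'_c b) = 4072000/(0.85 × 28.2 × 535) = 317.53 mm.
M_n = T(d − a/2) = 4072 kN × (820 − 158.765) mm = 2692.55 kN·m.

M_n ≈ 2690 kN·m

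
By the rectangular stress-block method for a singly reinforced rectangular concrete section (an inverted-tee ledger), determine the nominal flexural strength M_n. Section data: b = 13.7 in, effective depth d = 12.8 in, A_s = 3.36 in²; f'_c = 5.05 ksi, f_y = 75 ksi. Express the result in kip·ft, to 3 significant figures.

T = A_s f_y = 3.36 × 75 = 252 kips.
a = T/(0.85 f'_c b) = 252/(0.85 × 5.05 × 13.7) = 4.285 in.
M_n = T(d − a/2) = 252 × (12.8 − 2.1425) = 2685.7 kip·in = 2685.7/12 = 223.81 kip·ft.

M_n ≈ 224 kip·ft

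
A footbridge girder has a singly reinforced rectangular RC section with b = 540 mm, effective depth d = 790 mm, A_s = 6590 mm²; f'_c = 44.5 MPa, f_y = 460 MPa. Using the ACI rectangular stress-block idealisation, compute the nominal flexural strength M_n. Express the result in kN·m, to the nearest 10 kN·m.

T = A_s f_y = 6590 × 460 = 3031400 N = 3031.4 kN.
From C = T: a = T/(0.85 f'_c b) = 3031400/(0.85 × 44.5 × 540) = 148.41 mm.
M_n = T(d − a/2) = 3031.4 kN × (790 − 74.205) mm = 2169.86 kN·m.

M_n ≈ 2170 kN·m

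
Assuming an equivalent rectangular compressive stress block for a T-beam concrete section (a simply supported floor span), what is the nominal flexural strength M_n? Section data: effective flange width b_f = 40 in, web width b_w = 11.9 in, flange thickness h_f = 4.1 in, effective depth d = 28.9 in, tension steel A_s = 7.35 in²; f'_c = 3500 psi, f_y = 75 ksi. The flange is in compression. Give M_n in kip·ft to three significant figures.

Tension: T = A_s f_y = 7.35 × 75 = 551.25 kips.
Try a within the flange: a = T/(0.85 f'_c b_f) = 551.25/(0.85 × 3.5 × 40) = 4.632 in.
a = 4.632 > h_f = 4.1 in: the block extends into the web. Split into flange-overhang and web parts.
C_f = 0.85 f'_c (b_f − b_w) h_f = 0.85 × 3.5 × (40 − 11.9) × 4.1 = 342.7 kips.
Remaining web compression depth: a_w = (T − C_f)/(0.85 f'_c b_w) = (551.25 − 342.7)/(0.85 × 3.5 × 11.9) = 5.891 in.
M_n = C_f(d − h_f/2) + (T − C_f)(d − a_w/2) = 342.7 × (28.9 − 2.05) + 208.55 × (28.9 − 2.9455) = 9201.5 + 5412.8 = 14614.3 kip·in.
M_n = 14614.3/12 = 1217.86 kip·ft.

M_n ≈ 1220 kip·ft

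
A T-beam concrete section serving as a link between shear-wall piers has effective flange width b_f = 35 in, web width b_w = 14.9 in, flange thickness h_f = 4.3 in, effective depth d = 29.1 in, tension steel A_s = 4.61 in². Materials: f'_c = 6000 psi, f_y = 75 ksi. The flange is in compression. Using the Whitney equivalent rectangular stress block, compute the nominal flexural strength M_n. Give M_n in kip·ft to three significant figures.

Tension: T = A_s f_y = 4.61 × 75 = 345.75 kips.
Try a within the flange: a = T/(0.85 f'_c b_f) = 345.75/(0.85 × 6 × 35) = 1.937 in.
Since a = 1.937 ≤ h_f = 4.3 in, the stress block lies entirely in the flange; analyse as a rectangular beam of width b_f.
M_n = T(d − a/2) = 345.75 × (29.1 − 0.9685) = 9726.5 kip·in.
M_n = 9726.5/12 = 810.54 kip·ft.

M_n ≈ 811 kip·ft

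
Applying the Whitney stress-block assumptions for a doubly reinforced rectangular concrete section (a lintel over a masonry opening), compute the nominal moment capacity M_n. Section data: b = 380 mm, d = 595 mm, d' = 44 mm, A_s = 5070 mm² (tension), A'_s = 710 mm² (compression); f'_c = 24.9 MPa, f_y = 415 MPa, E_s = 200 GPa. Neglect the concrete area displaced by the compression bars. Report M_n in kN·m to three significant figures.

M_n ≈ 1040 kN·m

Assume both tension and compression steel yield.
Net tension couple steel: A_s − A'_s = 4360 mm².
a = (A_s − A'_s) f_y / (0.85 f'_c b) = 1809400/(0.85 × 24.9 × 380) = 224.97 mm.
c = a/β₁ = 224.97/0.85 = 264.67 mm; ε'_s = 0.003(c − d')/c = 0.0025 ≥ f_y/E_s = 0.0021, so compression steel does yield.
M_n = (A_s − A'_s) f_y (d − a/2) + A'_s f_y (d − d') = [1809400 × (595 − 112.485) + 294650 × (595 − 44)] × 10⁻⁶ = 873.06 + 162.35 = 1035.41 kN·m.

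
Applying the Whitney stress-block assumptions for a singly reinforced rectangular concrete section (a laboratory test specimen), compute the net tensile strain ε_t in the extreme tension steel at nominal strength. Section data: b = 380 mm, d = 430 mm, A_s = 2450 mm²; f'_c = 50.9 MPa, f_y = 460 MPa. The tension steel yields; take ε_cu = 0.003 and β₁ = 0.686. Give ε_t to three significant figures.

ε_t ≈ 0.00991

a = A_s f_y/(0.85 f'_c b) = 68.55 mm.
β₁ = 0.686, so c = a/β₁ = 68.55/0.686 = 99.93 mm.
From the linear strain diagram with ε_cu = 0.003: ε_t = 0.003 (d − c)/c = 0.003 × (430 − 99.93)/99.93 = 0.00991.
Since ε_t ≥ 0.005, the section is tension-controlled.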